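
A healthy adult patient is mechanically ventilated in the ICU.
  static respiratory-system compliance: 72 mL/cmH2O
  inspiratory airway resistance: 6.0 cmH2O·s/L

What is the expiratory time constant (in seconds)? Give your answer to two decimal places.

τ = R × C = 6.0 × 72 mL/cmH2O = 6.0 × 0.072 L/cmH2O = 0.432 s.

0.43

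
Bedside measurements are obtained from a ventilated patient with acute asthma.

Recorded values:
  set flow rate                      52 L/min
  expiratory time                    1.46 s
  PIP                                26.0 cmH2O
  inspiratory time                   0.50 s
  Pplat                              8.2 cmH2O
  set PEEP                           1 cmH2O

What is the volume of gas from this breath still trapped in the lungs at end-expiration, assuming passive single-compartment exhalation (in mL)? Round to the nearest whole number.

Flow: 52 L/min ÷ 60 = 0.8667 L/s.
Vt = flow × Ti = 0.8667 L/s × 0.50 s × 1000 mL/L = 433.35 mL.
R = (PIP − Pplat)/V̇ = (26.0 − 8.2) / 0.8667 = 17.8/0.8667 = 20.538 cmH2O·s/L.
C = Vt/(Pplat − PEEP) = 433.35 / (8.2 − 1) = 433.35/7.2 = 60.188 mL/cmH2O.
τ = R × C = 20.538 × 0.06019 L/cmH2O = 1.236 s.
Fraction remaining = e^(−Te/τ) = e^(−1.46/1.236) = 0.3069.
Trapped volume = 433.35 × 0.3069 = 133.0 mL.

133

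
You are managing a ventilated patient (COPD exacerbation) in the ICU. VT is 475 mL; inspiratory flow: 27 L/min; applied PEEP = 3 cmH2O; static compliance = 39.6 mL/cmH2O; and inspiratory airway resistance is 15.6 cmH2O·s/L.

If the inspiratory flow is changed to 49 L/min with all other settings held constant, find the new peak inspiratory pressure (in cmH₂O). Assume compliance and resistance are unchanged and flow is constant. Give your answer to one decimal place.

27.7

Flow: 27 L/min ÷ 60 = 0.45 L/s.
New flow: 49 L/min ÷ 60 = 0.8167 L/s.
PIP = Vt/C + R·V̇ + PEEP (constant-flow equation of motion).
Only the resistive term changes: ΔPIP = R × ΔV̇ = 15.6 × (0.8167 − 0.45) = 15.6 × 0.3667 = 5.721 cmH2O.
Original PIP = 475/39.6 + 15.6×0.45 + 3 = 22.015 cmH2O; new PIP = 22.015 + (5.721) = 27.736 cmH2O.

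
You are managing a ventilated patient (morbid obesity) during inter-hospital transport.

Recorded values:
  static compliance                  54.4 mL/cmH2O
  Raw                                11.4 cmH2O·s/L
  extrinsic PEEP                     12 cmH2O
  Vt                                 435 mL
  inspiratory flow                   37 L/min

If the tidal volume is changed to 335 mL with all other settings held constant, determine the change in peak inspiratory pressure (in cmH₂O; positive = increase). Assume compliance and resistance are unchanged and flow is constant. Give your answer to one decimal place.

-1.8

PIP = Vt/C + R·V̇ + PEEP (constant-flow equation of motion).
Only the elastic term changes: ΔPIP = ΔVt / C = (335 − 435) / 54.4 = -1.838 cmH2O.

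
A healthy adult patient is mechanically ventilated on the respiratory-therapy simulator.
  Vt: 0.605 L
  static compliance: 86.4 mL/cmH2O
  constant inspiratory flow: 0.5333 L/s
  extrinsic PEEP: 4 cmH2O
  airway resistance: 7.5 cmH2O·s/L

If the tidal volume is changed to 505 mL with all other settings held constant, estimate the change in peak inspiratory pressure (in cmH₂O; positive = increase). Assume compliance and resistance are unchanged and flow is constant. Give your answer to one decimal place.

-1.2

PIP = Vt/C + R·V̇ + PEEP (constant-flow equation of motion).
Only the elastic term changes: ΔPIP = ΔVt / C = (505 − 605) / 86.4 = -1.157 cmH2O.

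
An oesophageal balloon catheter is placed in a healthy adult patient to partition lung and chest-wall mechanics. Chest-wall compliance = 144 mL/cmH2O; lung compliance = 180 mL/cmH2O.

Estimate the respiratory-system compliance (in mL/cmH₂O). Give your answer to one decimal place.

Lung and chest wall are elastances in series: 1/Crs = 1/CL + 1/Ccw.
1/Crs = 1/180 + 1/144 = 0.0125.
Crs = 80.0 mL/cmH2O.

80.0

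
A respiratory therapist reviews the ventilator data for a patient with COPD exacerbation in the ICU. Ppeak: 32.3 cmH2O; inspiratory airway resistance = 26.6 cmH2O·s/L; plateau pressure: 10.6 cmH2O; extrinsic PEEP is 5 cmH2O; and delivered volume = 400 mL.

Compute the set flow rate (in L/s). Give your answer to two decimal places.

0.82

flow = (PIP − Pplat) / Raw = 21.7 / 26.6 = 0.8158 L/s.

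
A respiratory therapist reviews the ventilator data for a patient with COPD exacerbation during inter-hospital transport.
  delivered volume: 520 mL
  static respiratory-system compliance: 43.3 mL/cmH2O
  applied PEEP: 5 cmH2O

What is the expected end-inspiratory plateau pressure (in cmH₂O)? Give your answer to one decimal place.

Pplat = PEEP + Vt / Cstat = 5 + 520 / 43.3 = 5 + 12.009 = 17.009 cmH2O.

17.0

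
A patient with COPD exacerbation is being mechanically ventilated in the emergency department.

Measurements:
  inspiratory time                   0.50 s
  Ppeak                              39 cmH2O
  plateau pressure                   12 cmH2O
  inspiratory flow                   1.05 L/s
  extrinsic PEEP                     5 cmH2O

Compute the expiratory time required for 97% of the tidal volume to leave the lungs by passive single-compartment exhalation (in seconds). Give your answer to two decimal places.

Vt = flow × Ti = 1.05 L/s × 0.50 s × 1000 mL/L = 525.0 mL.
R = (PIP − Pplat)/V̇ = (39 − 12) / 1.05 = 27.0/1.05 = 25.714 cmH2O·s/L.
C = Vt/(Pplat − PEEP) = 525.0 / (12 − 5) = 525.0/7.0 = 75.0 mL/cmH2O.
τ = R × C = 25.714 × 0.075 L/cmH2O = 1.929 s.
t = −τ·ln(1 − 0.97) = −1.929·ln(0.03) = 6.764 s.

6.76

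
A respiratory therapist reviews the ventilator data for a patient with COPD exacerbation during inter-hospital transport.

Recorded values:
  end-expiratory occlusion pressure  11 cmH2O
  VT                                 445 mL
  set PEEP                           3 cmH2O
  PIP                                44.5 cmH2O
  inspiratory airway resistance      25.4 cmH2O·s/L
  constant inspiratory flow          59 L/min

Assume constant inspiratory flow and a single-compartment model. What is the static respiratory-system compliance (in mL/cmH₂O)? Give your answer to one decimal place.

52.2

Flow: 59 L/min ÷ 60 = 0.9833 L/s.
Total PEEP = 11 cmH2O (set 3 + intrinsic 8); this is the baseline alveolar pressure.
Equation of motion (constant flow): PIP = Vt/C + R·V̇ + PEEP.
Vt/C = PIP − R·V̇ − PEEP = 44.5 − 25.4×0.9833 − 11 = 44.5 − 24.976 − 11 = 8.524 cmH2O.
C = Vt / 8.524 = 445 / 8.524 = 52.206 mL/cmH2O.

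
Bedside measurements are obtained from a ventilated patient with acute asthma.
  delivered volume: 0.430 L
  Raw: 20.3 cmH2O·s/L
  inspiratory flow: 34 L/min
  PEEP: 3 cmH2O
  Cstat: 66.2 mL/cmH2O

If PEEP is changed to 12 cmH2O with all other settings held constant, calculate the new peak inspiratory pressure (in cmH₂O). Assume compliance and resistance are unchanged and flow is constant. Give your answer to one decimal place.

30.0

Flow: 34 L/min ÷ 60 = 0.5667 L/s.
PIP = Vt/C + R·V̇ + PEEP (constant-flow equation of motion).
Only the baseline term changes: ΔPIP = ΔPEEP = 12 − 3 = 9.0 cmH2O.
Original PIP = 430/66.2 + 20.3×0.5667 + 3 = 20.999 cmH2O; new PIP = 20.999 + (9.0) = 29.999 cmH2O.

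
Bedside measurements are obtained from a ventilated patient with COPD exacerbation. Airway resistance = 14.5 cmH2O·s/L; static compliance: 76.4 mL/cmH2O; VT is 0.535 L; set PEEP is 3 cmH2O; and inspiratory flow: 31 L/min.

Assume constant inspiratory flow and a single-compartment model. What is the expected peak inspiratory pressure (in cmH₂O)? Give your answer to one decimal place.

17.5

Flow: 31 L/min ÷ 60 = 0.5167 L/s.
Equation of motion (constant flow): PIP = Vt/C + R·V̇ + PEEP.
PIP = 535/76.4 + 14.5×0.5167 + 3 = 7.003 + 7.492 + 3 = 17.495 cmH2O.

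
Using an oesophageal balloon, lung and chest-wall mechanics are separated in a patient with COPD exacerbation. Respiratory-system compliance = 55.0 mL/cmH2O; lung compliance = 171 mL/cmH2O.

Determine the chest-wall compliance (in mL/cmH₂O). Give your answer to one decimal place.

1/Ccw = 1/Crs − 1/CL.
1/Ccw = 1/55.0 − 1/171 = 0.01233.
Ccw = 81.103 mL/cmH2O.

81.1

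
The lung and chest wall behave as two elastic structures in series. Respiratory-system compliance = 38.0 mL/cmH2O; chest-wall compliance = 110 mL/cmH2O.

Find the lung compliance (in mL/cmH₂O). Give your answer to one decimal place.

58.1

1/CL = 1/Crs − 1/Ccw.
1/CL = 1/38.0 − 1/110 = 0.01722.
CL = 58.072 mL/cmH2O.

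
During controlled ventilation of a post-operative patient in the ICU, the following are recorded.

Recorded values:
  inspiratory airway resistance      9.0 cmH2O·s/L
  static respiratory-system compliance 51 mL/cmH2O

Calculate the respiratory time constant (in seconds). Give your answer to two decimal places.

τ = R × C = 9.0 × 51 mL/cmH2O = 9.0 × 0.051 L/cmH2O = 0.459 s.

0.46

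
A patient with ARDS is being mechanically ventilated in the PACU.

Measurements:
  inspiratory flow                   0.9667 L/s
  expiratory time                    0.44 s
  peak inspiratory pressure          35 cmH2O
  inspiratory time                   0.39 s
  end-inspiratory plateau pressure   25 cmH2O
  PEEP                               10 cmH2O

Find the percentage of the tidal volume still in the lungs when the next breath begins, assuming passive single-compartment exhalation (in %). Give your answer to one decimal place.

18.4

Vt = flow × Ti = 0.9667 L/s × 0.39 s × 1000 mL/L = 377.01 mL.
R = (PIP − Pplat)/V̇ = (35 − 25) / 0.9667 = 10.0/0.9667 = 10.344 cmH2O·s/L.
C = Vt/(Pplat − PEEP) = 377.01 / (25 − 10) = 377.01/15.0 = 25.134 mL/cmH2O.
τ = R × C = 10.344 × 0.02513 L/cmH2O = 0.2599 s.
Fraction remaining at end-expiration = e^(−Te/τ) = e^(−0.44/0.2599) = 0.184 → 18.4%.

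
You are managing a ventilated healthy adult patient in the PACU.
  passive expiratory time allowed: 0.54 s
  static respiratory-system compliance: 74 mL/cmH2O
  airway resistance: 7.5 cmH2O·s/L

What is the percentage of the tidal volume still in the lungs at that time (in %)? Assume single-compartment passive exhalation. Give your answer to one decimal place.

37.8

τ = R × C = 7.5 × 74 mL/cmH2O = 7.5 × 0.074 L/cmH2O = 0.555 s.
Passive exhalation: V(t)/V₀ = e^(−t/τ) = e^(−0.54/0.555) = 0.378.
Fraction remaining = 0.378 → 37.8%.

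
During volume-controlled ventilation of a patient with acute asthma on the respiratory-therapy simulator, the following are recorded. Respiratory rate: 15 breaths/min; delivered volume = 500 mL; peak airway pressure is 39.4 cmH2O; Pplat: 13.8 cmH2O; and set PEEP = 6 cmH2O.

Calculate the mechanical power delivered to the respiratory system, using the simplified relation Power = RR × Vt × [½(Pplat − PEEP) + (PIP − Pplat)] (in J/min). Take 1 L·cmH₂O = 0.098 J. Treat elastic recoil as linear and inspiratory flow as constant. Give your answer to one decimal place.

21.7

Per-breath work = Vt × [½(Pplat−PEEP) + (PIP−Pplat)] = 0.500 × [0.5×7.8 + 25.6] = 0.500 × 29.5 = 14.75 L·cmH2O.
Power = 15 × 14.75 = 221.25 L·cmH2O/min.
× 0.098 J/(L·cmH2O) → 21.683 J/min.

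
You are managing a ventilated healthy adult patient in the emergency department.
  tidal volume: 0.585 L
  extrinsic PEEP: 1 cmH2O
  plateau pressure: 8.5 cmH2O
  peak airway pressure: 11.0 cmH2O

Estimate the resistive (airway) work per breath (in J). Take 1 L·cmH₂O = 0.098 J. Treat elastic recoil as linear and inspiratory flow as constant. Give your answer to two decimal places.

With constant inspiratory flow the resistive pressure is constant at PIP − Pplat = 11.0 − 8.5 = 2.5 cmH2O, so resistive work = 2.5 × 0.585 = 1.463 L·cmH2O.
× 0.098 J/(L·cmH2O) → 0.1434 J.

0.14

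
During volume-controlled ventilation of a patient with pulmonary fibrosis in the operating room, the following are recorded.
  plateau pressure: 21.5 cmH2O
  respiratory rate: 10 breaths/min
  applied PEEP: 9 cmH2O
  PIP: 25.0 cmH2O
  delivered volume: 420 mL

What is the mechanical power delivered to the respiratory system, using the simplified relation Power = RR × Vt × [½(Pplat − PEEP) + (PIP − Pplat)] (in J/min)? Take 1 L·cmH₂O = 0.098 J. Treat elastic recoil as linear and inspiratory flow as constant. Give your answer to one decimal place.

Per-breath work = Vt × [½(Pplat−PEEP) + (PIP−Pplat)] = 0.420 × [0.5×12.5 + 3.5] = 0.420 × 9.75 = 4.095 L·cmH2O.
Power = 10 × 4.095 = 40.95 L·cmH2O/min.
× 0.098 J/(L·cmH2O) → 4.013 J/min.

4.0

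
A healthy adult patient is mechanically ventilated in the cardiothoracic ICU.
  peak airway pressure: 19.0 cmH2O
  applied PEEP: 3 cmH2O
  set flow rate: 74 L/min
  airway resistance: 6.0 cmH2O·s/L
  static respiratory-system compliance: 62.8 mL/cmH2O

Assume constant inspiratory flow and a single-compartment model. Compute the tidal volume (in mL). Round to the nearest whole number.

Flow: 74 L/min ÷ 60 = 1.2333 L/s.
Equation of motion (constant flow): PIP = Vt/C + R·V̇ + PEEP.
Vt/C = PIP − R·V̇ − PEEP = 19.0 − 7.4 − 3 = 8.6 cmH2O.
Vt = C × 8.6 = 62.8 × 8.6 = 540.08 mL.

540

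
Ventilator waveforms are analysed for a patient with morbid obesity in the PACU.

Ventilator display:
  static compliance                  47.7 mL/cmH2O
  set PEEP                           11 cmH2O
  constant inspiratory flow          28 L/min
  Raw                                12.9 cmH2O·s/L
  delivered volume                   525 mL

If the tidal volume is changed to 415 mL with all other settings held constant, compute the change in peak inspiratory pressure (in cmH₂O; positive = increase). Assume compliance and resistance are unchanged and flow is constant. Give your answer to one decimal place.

PIP = Vt/C + R·V̇ + PEEP (constant-flow equation of motion).
Only the elastic term changes: ΔPIP = ΔVt / C = (415 − 525) / 47.7 = -2.306 cmH2O.

-2.3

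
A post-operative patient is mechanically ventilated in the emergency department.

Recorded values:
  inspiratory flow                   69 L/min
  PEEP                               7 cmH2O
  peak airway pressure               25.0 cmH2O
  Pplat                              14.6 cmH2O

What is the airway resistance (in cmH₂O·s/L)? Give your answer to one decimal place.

9.0

Flow: 69 L/min ÷ 60 = 1.15 L/s.
Raw = (PIP − Pplat) / flow = (25.0 − 14.6) / 1.15 = 10.4 / 1.15 = 9.043 cmH2O·s/L.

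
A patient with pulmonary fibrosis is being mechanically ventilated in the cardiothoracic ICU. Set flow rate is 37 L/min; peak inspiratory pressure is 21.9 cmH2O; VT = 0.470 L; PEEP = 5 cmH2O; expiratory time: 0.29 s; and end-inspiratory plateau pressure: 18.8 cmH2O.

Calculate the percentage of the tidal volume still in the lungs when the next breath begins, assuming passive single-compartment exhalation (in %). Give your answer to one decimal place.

18.4

Flow: 37 L/min ÷ 60 = 0.6167 L/s.
R = (PIP − Pplat)/V̇ = (21.9 − 18.8) / 0.6167 = 3.1/0.6167 = 5.027 cmH2O·s/L.
C = Vt/(Pplat − PEEP) = 470.0 / (18.8 − 5) = 470.0/13.8 = 34.058 mL/cmH2O.
τ = R × C = 5.027 × 0.03406 L/cmH2O = 0.1712 s.
Fraction remaining at end-expiration = e^(−Te/τ) = e^(−0.29/0.1712) = 0.1838 → 18.38%.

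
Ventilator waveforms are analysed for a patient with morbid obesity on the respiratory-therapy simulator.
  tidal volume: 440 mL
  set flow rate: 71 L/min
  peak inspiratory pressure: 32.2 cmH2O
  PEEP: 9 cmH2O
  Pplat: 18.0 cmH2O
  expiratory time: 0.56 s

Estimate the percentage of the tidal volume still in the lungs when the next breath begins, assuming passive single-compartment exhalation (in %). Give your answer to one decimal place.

Flow: 71 L/min ÷ 60 = 1.1833 L/s.
R = (PIP − Pplat)/V̇ = (32.2 − 18.0) / 1.1833 = 14.2/1.1833 = 12.0 cmH2O·s/L.
C = Vt/(Pplat − PEEP) = 440.0 / (18.0 − 9) = 440.0/9.0 = 48.889 mL/cmH2O.
τ = R × C = 12.0 × 0.04889 L/cmH2O = 0.5867 s.
Fraction remaining at end-expiration = e^(−Te/τ) = e^(−0.56/0.5867) = 0.385 → 38.5%.

38.5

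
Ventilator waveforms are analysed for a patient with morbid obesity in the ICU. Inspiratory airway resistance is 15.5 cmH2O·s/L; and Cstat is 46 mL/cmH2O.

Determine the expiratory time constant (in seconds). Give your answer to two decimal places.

τ = R × C = 15.5 × 46 mL/cmH2O = 15.5 × 0.046 L/cmH2O = 0.713 s.

0.71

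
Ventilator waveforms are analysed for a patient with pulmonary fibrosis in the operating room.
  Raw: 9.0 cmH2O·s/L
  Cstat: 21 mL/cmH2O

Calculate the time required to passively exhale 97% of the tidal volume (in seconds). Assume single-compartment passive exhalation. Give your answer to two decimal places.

0.66

τ = R × C = 9.0 × 21 mL/cmH2O = 9.0 × 0.021 L/cmH2O = 0.189 s.
Exhaled fraction f = 1 − e^(−t/τ) → t = −τ·ln(1 − f) = −0.189·ln(0.03) = 0.6627 s.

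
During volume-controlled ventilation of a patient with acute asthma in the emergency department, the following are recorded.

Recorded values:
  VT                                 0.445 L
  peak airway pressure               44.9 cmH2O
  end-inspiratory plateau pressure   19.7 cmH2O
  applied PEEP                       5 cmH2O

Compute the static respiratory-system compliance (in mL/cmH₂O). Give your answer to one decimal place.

Cstat = Vt / (Pplat − PEEP) = 445 / (19.7 − 5) = 445 / 14.7 = 30.272 mL/cmH2O.

30.3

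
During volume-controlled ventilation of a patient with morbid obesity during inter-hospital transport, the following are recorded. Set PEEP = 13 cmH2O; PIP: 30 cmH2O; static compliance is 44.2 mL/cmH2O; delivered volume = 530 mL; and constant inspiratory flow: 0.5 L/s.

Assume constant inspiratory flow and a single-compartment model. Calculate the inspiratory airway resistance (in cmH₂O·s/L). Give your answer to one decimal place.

Equation of motion (constant flow): PIP = Vt/C + R·V̇ + PEEP.
R·V̇ = PIP − Vt/C − PEEP = 30 − 530/44.2 − 13 = 30 − 11.991 − 13 = 5.009 cmH2O.
R = 5.009 / 0.5 = 10.018 cmH2O·s/L.

10.0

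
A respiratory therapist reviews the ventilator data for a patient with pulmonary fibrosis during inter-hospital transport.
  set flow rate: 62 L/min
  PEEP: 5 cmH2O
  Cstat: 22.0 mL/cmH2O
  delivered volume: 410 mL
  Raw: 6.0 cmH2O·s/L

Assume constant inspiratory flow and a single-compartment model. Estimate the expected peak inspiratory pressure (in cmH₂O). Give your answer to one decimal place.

29.8

Flow: 62 L/min ÷ 60 = 1.0333 L/s.
Equation of motion (constant flow): PIP = Vt/C + R·V̇ + PEEP.
PIP = 410/22.0 + 6.0×1.0333 + 5 = 18.636 + 6.2 + 5 = 29.836 cmH2O.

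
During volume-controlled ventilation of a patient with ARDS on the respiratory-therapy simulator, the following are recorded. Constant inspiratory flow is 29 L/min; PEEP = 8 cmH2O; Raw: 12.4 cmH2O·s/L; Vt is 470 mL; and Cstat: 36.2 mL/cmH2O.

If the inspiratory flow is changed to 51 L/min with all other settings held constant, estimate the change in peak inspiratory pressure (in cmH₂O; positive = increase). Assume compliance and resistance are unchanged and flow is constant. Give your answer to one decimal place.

4.5

Flow: 29 L/min ÷ 60 = 0.4833 L/s.
New flow: 51 L/min ÷ 60 = 0.85 L/s.
PIP = Vt/C + R·V̇ + PEEP (constant-flow equation of motion).
Only the resistive term changes: ΔPIP = R × ΔV̇ = 12.4 × (0.85 − 0.4833) = 12.4 × 0.3667 = 4.547 cmH2O.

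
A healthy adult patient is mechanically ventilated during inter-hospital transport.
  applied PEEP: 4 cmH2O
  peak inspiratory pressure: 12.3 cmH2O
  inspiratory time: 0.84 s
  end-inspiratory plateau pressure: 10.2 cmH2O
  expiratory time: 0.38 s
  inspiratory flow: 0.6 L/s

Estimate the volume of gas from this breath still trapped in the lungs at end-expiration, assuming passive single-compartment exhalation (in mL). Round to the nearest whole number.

Vt = flow × Ti = 0.6 L/s × 0.84 s × 1000 mL/L = 504.0 mL.
R = (PIP − Pplat)/V̇ = (12.3 − 10.2) / 0.6 = 2.1/0.6 = 3.5 cmH2O·s/L.
C = Vt/(Pplat − PEEP) = 504.0 / (10.2 − 4) = 504.0/6.2 = 81.29 mL/cmH2O.
τ = R × C = 3.5 × 0.08129 L/cmH2O = 0.2845 s.
Fraction remaining = e^(−Te/τ) = e^(−0.38/0.2845) = 0.263.
Trapped volume = 504.0 × 0.263 = 132.55 mL.

133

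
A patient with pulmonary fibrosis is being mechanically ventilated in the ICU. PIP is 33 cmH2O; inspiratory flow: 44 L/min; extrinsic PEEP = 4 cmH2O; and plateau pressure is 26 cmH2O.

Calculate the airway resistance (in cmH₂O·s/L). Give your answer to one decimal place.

Flow: 44 L/min ÷ 60 = 0.7333 L/s.
Raw = (PIP − Pplat) / flow = (33 − 26) / 0.7333 = 7.0 / 0.7333 = 9.546 cmH2O·s/L.

9.5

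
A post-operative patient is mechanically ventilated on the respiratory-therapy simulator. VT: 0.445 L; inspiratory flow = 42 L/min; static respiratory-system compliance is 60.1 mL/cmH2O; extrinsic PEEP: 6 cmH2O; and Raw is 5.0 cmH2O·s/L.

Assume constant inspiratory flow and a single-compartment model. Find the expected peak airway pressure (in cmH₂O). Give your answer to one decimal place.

Flow: 42 L/min ÷ 60 = 0.7 L/s.
Equation of motion (constant flow): PIP = Vt/C + R·V̇ + PEEP.
PIP = 445/60.1 + 5.0×0.7 + 6 = 7.404 + 3.5 + 6 = 16.904 cmH2O.

16.9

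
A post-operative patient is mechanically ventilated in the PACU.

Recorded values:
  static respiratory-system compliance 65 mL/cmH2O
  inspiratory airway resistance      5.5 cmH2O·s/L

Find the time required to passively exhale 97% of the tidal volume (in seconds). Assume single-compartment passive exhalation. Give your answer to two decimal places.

τ = R × C = 5.5 × 65 mL/cmH2O = 5.5 × 0.065 L/cmH2O = 0.3575 s.
Exhaled fraction f = 1 − e^(−t/τ) → t = −τ·ln(1 − f) = −0.3575·ln(0.03) = 1.254 s.

1.25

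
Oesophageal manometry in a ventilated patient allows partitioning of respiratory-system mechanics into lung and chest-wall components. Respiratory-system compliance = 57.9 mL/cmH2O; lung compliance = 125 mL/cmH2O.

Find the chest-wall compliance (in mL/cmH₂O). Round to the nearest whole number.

108

1/Ccw = 1/Crs − 1/CL.
1/Ccw = 1/57.9 − 1/125 = 0.009271.
Ccw = 107.86 mL/cmH2O.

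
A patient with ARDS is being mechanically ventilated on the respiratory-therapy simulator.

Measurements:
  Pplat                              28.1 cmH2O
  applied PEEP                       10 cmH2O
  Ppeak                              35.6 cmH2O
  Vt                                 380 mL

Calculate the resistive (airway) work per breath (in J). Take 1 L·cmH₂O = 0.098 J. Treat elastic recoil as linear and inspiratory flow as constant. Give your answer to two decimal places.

With constant inspiratory flow the resistive pressure is constant at PIP − Pplat = 35.6 − 28.1 = 7.5 cmH2O, so resistive work = 7.5 × 0.380 = 2.85 L·cmH2O.
× 0.098 J/(L·cmH2O) → 0.2793 J.

0.28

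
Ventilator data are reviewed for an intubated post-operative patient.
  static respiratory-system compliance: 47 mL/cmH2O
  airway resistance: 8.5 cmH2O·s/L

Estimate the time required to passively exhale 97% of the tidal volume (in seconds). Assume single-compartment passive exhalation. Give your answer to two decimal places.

τ = R × C = 8.5 × 47 mL/cmH2O = 8.5 × 0.047 L/cmH2O = 0.3995 s.
Exhaled fraction f = 1 − e^(−t/τ) → t = −τ·ln(1 − f) = −0.3995·ln(0.03) = 1.401 s.

1.40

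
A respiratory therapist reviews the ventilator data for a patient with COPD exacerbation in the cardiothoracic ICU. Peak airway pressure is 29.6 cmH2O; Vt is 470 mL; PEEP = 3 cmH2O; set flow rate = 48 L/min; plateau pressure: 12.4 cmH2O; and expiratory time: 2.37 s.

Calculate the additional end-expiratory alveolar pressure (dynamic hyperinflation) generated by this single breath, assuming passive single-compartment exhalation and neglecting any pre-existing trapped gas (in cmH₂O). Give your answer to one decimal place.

Flow: 48 L/min ÷ 60 = 0.8 L/s.
R = (PIP − Pplat)/V̇ = (29.6 − 12.4) / 0.8 = 17.2/0.8 = 21.5 cmH2O·s/L.
C = Vt/(Pplat − PEEP) = 470.0 / (12.4 − 3) = 470.0/9.4 = 50.0 mL/cmH2O.
τ = R × C = 21.5 × 0.05 L/cmH2O = 1.075 s.
Fraction remaining = e^(−Te/τ) = e^(−2.37/1.075) = 0.1103; trapped volume = 470.0 × 0.1103 = 51.841 mL.
Additional alveolar pressure from trapping ≈ V_trapped / C = 51.841 / 50.0 = 1.037 cmH2O.

1.0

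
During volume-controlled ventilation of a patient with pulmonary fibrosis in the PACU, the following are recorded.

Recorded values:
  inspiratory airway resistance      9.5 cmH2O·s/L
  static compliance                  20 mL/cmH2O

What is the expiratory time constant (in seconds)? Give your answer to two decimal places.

τ = R × C = 9.5 × 20 mL/cmH2O = 9.5 × 0.020 L/cmH2O = 0.19 s.

0.19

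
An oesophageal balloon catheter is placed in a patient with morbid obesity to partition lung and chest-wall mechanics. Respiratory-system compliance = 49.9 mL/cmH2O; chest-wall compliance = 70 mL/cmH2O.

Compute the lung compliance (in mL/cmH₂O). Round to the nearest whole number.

1/CL = 1/Crs − 1/Ccw.
1/CL = 1/49.9 − 1/70 = 0.005754.
CL = 173.79 mL/cmH2O.

174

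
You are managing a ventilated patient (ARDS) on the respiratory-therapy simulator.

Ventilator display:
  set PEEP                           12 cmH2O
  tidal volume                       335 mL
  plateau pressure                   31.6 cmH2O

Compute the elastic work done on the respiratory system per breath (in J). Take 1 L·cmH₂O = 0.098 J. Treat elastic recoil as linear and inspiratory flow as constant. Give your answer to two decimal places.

0.32

Elastic work ≈ ½ × (Pplat − PEEP) × Vt = 0.5 × (31.6 − 12) × 0.335 L = 0.5 × 19.6 × 0.335 = 3.283 L·cmH2O.
× 0.098 J/(L·cmH2O) → 0.3217 J.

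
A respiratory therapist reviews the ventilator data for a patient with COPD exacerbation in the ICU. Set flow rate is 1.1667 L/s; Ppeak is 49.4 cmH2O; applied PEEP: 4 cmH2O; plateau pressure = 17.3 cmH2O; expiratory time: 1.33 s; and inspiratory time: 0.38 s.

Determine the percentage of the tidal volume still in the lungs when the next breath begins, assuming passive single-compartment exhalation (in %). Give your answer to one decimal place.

Vt = flow × Ti = 1.1667 L/s × 0.38 s × 1000 mL/L = 443.35 mL.
R = (PIP − Pplat)/V̇ = (49.4 − 17.3) / 1.1667 = 32.1/1.1667 = 27.513 cmH2O·s/L.
C = Vt/(Pplat − PEEP) = 443.35 / (17.3 − 4) = 443.35/13.3 = 33.335 mL/cmH2O.
τ = R × C = 27.513 × 0.03334 L/cmH2O = 0.9173 s.
Fraction remaining at end-expiration = e^(−Te/τ) = e^(−1.33/0.9173) = 0.2346 → 23.46%.

23.5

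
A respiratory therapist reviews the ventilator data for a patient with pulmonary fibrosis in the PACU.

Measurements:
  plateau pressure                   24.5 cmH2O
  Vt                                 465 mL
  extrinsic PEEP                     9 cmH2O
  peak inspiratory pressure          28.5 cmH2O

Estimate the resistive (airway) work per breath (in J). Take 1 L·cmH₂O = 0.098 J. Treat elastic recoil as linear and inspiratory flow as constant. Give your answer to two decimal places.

With constant inspiratory flow the resistive pressure is constant at PIP − Pplat = 28.5 − 24.5 = 4.0 cmH2O, so resistive work = 4.0 × 0.465 = 1.86 L·cmH2O.
× 0.098 J/(L·cmH2O) → 0.1823 J.

0.18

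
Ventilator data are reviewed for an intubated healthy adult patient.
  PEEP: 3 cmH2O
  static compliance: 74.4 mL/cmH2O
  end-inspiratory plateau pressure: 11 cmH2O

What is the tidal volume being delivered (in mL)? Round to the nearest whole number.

Vt = Cstat × (Pplat − PEEP) = 74.4 × (11 − 3) = 74.4 × 8.0 = 595.2 mL.

595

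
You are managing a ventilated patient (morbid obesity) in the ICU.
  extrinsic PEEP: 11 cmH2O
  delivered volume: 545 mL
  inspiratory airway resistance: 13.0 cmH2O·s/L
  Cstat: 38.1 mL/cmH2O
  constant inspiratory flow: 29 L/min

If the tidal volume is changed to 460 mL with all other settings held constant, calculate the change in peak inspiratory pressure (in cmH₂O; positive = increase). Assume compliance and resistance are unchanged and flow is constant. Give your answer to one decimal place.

PIP = Vt/C + R·V̇ + PEEP (constant-flow equation of motion).
Only the elastic term changes: ΔPIP = ΔVt / C = (460 − 545) / 38.1 = -2.231 cmH2O.

-2.2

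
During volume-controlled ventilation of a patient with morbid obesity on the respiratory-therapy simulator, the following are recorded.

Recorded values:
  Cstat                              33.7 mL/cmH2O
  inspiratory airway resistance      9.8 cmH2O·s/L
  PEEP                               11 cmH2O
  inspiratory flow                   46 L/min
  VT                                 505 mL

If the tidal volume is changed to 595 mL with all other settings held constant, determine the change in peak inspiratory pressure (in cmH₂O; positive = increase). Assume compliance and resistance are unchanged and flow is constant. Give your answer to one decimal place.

PIP = Vt/C + R·V̇ + PEEP (constant-flow equation of motion).
Only the elastic term changes: ΔPIP = ΔVt / C = (595 − 505) / 33.7 = 2.671 cmH2O.

2.7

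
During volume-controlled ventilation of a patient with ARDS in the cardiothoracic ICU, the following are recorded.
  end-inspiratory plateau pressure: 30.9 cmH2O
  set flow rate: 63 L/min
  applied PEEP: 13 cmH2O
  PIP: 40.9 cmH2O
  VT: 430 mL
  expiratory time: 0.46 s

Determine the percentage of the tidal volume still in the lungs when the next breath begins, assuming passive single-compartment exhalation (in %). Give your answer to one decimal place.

13.4

Flow: 63 L/min ÷ 60 = 1.05 L/s.
R = (PIP − Pplat)/V̇ = (40.9 − 30.9) / 1.05 = 10.0/1.05 = 9.524 cmH2O·s/L.
C = Vt/(Pplat − PEEP) = 430.0 / (30.9 − 13) = 430.0/17.9 = 24.022 mL/cmH2O.
τ = R × C = 9.524 × 0.02402 L/cmH2O = 0.2288 s.
Fraction remaining at end-expiration = e^(−Te/τ) = e^(−0.46/0.2288) = 0.1339 → 13.39%.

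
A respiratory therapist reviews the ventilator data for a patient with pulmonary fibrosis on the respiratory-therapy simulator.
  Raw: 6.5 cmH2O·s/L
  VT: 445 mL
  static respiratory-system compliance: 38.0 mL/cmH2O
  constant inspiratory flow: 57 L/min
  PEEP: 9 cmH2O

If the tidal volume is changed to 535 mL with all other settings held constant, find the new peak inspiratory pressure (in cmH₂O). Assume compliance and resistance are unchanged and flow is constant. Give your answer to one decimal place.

29.3

Flow: 57 L/min ÷ 60 = 0.95 L/s.
PIP = Vt/C + R·V̇ + PEEP (constant-flow equation of motion).
Only the elastic term changes: ΔPIP = ΔVt / C = (535 − 445) / 38.0 = 2.368 cmH2O.
Original PIP = 445/38.0 + 6.5×0.95 + 9 = 26.886 cmH2O; new PIP = 26.886 + (2.368) = 29.254 cmH2O.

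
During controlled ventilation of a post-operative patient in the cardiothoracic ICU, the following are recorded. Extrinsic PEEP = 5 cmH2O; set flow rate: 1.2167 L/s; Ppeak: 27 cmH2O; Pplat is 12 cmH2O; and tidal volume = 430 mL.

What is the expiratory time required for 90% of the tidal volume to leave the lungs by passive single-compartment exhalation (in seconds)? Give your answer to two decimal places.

R = (PIP − Pplat)/V̇ = (27 − 12) / 1.2167 = 15.0/1.2167 = 12.328 cmH2O·s/L.
C = Vt/(Pplat − PEEP) = 430.0 / (12 − 5) = 430.0/7.0 = 61.429 mL/cmH2O.
τ = R × C = 12.328 × 0.06143 L/cmH2O = 0.7573 s.
t = −τ·ln(1 − 0.90) = −0.7573·ln(0.1) = 1.744 s.

1.74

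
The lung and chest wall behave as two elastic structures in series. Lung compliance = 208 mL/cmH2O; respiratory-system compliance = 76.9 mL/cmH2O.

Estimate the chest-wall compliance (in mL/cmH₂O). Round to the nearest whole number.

1/Ccw = 1/Crs − 1/CL.
1/Ccw = 1/76.9 − 1/208 = 0.008196.
Ccw = 122.01 mL/cmH2O.

122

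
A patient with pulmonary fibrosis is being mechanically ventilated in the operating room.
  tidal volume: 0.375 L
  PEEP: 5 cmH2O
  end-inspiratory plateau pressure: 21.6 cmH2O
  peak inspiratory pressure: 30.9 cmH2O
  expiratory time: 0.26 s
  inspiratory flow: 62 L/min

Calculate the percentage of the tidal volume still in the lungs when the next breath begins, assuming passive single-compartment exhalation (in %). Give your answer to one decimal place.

Flow: 62 L/min ÷ 60 = 1.0333 L/s.
R = (PIP − Pplat)/V̇ = (30.9 − 21.6) / 1.0333 = 9.3/1.0333 = 9.0 cmH2O·s/L.
C = Vt/(Pplat − PEEP) = 375.0 / (21.6 − 5) = 375.0/16.6 = 22.59 mL/cmH2O.
τ = R × C = 9.0 × 0.02259 L/cmH2O = 0.2033 s.
Fraction remaining at end-expiration = e^(−Te/τ) = e^(−0.26/0.2033) = 0.2783 → 27.83%.

27.8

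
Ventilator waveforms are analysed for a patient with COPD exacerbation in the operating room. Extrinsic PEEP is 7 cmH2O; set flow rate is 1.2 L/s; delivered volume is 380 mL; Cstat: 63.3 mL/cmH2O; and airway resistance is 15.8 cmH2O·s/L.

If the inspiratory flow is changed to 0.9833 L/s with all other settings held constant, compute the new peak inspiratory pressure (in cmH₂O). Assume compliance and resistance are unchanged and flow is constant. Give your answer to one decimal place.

PIP = Vt/C + R·V̇ + PEEP (constant-flow equation of motion).
Only the resistive term changes: ΔPIP = R × ΔV̇ = 15.8 × (0.9833 − 1.2) = 15.8 × -0.2167 = -3.424 cmH2O.
Original PIP = 380/63.3 + 15.8×1.2 + 7 = 31.963 cmH2O; new PIP = 31.963 + (-3.424) = 28.539 cmH2O.

28.5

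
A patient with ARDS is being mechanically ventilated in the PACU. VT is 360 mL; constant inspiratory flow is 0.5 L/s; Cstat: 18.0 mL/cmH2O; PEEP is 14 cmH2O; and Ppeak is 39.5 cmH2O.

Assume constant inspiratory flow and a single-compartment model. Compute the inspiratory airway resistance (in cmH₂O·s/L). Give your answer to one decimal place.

11.0

Equation of motion (constant flow): PIP = Vt/C + R·V̇ + PEEP.
R·V̇ = PIP − Vt/C − PEEP = 39.5 − 360/18.0 − 14 = 39.5 − 20.0 − 14 = 5.5 cmH2O.
R = 5.5 / 0.5 = 11.0 cmH2O·s/L.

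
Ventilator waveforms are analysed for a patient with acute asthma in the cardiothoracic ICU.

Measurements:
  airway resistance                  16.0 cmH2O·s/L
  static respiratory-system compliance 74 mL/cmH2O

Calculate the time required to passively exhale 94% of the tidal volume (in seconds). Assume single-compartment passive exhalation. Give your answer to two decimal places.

τ = R × C = 16.0 × 74 mL/cmH2O = 16.0 × 0.074 L/cmH2O = 1.184 s.
Exhaled fraction f = 1 − e^(−t/τ) → t = −τ·ln(1 − f) = −1.184·ln(0.06) = 3.331 s.

3.33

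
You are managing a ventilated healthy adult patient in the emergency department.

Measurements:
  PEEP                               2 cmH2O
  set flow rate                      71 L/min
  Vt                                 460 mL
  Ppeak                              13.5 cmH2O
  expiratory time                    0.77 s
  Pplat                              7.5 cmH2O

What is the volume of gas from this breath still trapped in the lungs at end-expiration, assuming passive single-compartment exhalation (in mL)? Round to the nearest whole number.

75

Flow: 71 L/min ÷ 60 = 1.1833 L/s.
R = (PIP − Pplat)/V̇ = (13.5 − 7.5) / 1.1833 = 6.0/1.1833 = 5.071 cmH2O·s/L.
C = Vt/(Pplat − PEEP) = 460.0 / (7.5 − 2) = 460.0/5.5 = 83.636 mL/cmH2O.
τ = R × C = 5.071 × 0.08364 L/cmH2O = 0.4241 s.
Fraction remaining = e^(−Te/τ) = e^(−0.77/0.4241) = 0.1627.
Trapped volume = 460.0 × 0.1627 = 74.842 mL.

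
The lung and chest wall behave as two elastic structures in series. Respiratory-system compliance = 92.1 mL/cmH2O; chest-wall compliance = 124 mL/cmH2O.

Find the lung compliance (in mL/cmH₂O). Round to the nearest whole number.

1/CL = 1/Crs − 1/Ccw.
1/CL = 1/92.1 − 1/124 = 0.002793.
CL = 358.04 mL/cmH2O.

358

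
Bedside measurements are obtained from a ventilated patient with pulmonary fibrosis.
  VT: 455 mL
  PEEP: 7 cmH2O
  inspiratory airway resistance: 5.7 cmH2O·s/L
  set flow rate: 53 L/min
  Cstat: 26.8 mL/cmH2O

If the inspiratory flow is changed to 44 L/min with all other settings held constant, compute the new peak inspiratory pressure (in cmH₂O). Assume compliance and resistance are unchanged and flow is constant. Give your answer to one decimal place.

28.2

Flow: 53 L/min ÷ 60 = 0.8833 L/s.
New flow: 44 L/min ÷ 60 = 0.7333 L/s.
PIP = Vt/C + R·V̇ + PEEP (constant-flow equation of motion).
Only the resistive term changes: ΔPIP = R × ΔV̇ = 5.7 × (0.7333 − 0.8833) = 5.7 × -0.15 = -0.855 cmH2O.
Original PIP = 455/26.8 + 5.7×0.8833 + 7 = 29.012 cmH2O; new PIP = 29.012 + (-0.855) = 28.157 cmH2O.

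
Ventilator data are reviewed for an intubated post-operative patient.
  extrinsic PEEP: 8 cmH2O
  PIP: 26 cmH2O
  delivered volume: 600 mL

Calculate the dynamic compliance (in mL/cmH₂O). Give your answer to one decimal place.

33.3

Dynamic compliance = Vt / (PIP − PEEP) = 600 / (26 − 8) = 600 / 18.0 = 33.333 mL/cmH2O.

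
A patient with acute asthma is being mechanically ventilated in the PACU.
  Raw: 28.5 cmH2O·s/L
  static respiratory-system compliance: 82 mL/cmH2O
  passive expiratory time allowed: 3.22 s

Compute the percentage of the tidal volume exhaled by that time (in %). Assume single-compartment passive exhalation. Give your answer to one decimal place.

τ = R × C = 28.5 × 82 mL/cmH2O = 28.5 × 0.082 L/cmH2O = 2.337 s.
Passive exhalation: V(t)/V₀ = e^(−t/τ) = e^(−3.22/2.337) = 0.2521.
Fraction exhaled = 1 − 0.2521 = 0.7479 → 74.79%.

74.8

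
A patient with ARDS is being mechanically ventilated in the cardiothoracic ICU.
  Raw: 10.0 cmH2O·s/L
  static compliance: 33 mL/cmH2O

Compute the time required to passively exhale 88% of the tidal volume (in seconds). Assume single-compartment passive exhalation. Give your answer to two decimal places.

τ = R × C = 10.0 × 33 mL/cmH2O = 10.0 × 0.033 L/cmH2O = 0.33 s.
Exhaled fraction f = 1 − e^(−t/τ) → t = −τ·ln(1 − f) = −0.33·ln(0.12) = 0.6997 s.

0.70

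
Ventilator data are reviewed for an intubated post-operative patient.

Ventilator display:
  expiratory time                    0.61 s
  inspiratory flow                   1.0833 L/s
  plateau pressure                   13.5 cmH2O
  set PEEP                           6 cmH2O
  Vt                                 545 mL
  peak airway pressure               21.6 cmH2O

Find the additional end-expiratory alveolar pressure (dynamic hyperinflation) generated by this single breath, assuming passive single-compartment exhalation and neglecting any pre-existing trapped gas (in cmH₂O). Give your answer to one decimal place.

2.4

R = (PIP − Pplat)/V̇ = (21.6 − 13.5) / 1.0833 = 8.1/1.0833 = 7.477 cmH2O·s/L.
C = Vt/(Pplat − PEEP) = 545.0 / (13.5 − 6) = 545.0/7.5 = 72.667 mL/cmH2O.
τ = R × C = 7.477 × 0.07267 L/cmH2O = 0.5434 s.
Fraction remaining = e^(−Te/τ) = e^(−0.61/0.5434) = 0.3254; trapped volume = 545.0 × 0.3254 = 177.34 mL.
Additional alveolar pressure from trapping ≈ V_trapped / C = 177.34 / 72.667 = 2.44 cmH2O.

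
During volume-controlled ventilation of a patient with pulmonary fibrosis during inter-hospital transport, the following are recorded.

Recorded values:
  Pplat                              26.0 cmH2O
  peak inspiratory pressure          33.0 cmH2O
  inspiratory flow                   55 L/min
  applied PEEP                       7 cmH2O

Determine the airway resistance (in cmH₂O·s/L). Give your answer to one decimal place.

7.6

Flow: 55 L/min ÷ 60 = 0.9167 L/s.
Raw = (PIP − Pplat) / flow = (33.0 − 26.0) / 0.9167 = 7.0 / 0.9167 = 7.636 cmH2O·s/L.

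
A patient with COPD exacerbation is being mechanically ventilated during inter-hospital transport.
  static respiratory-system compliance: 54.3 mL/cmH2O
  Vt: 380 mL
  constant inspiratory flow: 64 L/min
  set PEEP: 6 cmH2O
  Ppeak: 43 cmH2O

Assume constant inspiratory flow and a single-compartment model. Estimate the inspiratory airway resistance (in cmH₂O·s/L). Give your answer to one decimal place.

28.1

Flow: 64 L/min ÷ 60 = 1.0667 L/s.
Equation of motion (constant flow): PIP = Vt/C + R·V̇ + PEEP.
R·V̇ = PIP − Vt/C − PEEP = 43 − 380/54.3 − 6 = 43 − 6.998 − 6 = 30.002 cmH2O.
R = 30.002 / 1.0667 = 28.126 cmH2O·s/L.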